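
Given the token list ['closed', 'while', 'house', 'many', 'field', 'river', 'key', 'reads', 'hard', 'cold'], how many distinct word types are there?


Listing all tokens and tracking unique types:
  Token 1: 'closed' -> NEW (unique so far: 1)
  Token 2: 'while' -> NEW (unique so far: 2)
  Token 3: 'house' -> NEW (unique so far: 3)
  Token 4: 'many' -> NEW (unique so far: 4)
  Token 5: 'field' -> NEW (unique so far: 5)
  Token 6: 'river' -> NEW (unique so far: 6)
  Token 7: 'key' -> NEW (unique so far: 7)
  Token 8: 'reads' -> NEW (unique so far: 8)
  Token 9: 'hard' -> NEW (unique so far: 9)
  Token 10: 'cold' -> NEW (unique so far: 10)
Unique types: ('closed', 'cold', 'field', 'hard', 'house', 'key', 'many', 'reads', 'river', 'while')
Vocabulary size: 10

10


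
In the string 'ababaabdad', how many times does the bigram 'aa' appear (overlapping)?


Scanning 'ababaabdad' for bigram 'aa':
  Position 0: 'ab' -> no
  Position 1: 'ba' -> no
  Position 2: 'ab' -> no
  Position 3: 'ba' -> no
  Position 4: 'aa' -> MATCH
  Position 5: 'ab' -> no
  Position 6: 'bd' -> no
  Position 7: 'da' -> no
  Position 8: 'ad' -> no
Total matches: 1

1


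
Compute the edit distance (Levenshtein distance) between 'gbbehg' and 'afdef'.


Building DP table for s1='gbbehg' (len 6) and s2='afdef' (len 5):
       a  f  d  e  f
    0  1  2  3  4  5
  g 1  1  2  3  4  5
  b 2  2  2  3  4  5
  b 3  3  3  3  4  5
  e 4  4  4  4  3  4
  h 5  5  5  5  4  4
  g 6  6  6  6  5  5
Edit distance = dp[6][5] = 5

5


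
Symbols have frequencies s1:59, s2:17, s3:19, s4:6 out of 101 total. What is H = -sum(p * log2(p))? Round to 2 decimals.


Computing entropy H = -sum(p_i * log2(p_i)):
  s1: p = 59/101 = 0.5842, -p*log2(p) = 0.4531
  s2: p = 17/101 = 0.1683, -p*log2(p) = 0.4327
  s3: p = 19/101 = 0.1881, -p*log2(p) = 0.4534
  s4: p = 6/101 = 0.0594, -p*log2(p) = 0.2420
H = sum of terms = 1.5812
Rounded to 2 decimals: 1.58

1.58


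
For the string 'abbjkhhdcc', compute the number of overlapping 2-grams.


String 'abbjkhhdcc' has length L = 10.
Number of overlapping n-grams = L - n + 1
Substituting: 10 - 2 + 1 = 9

9


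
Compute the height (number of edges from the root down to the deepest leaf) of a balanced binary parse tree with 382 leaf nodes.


In a balanced binary tree with n leaves the deepest leaf is ceil(log2(n)) edges below the root.
log2(382) = 8.5774
ceil(8.5774) = 9
height (edges) = 9

9


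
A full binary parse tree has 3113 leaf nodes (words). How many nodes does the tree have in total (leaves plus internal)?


Leaf nodes (terminals): 3113
Internal nodes = n - 1 = 3113 - 1 = 3112
Total = leaves + internal = 3113 + 3112 = 6225

6225


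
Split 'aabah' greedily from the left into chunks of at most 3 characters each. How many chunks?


'aabah' has 5 characters.
Chunking with max size 3:
  Chunk 1: 'aab' (positions 0-2)
  Chunk 2: 'ah' (positions 3-4)
Total chunks: ceil(5 / 3) = 2

2


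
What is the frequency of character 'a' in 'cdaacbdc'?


Scanning 'cdaacbdc' for 'a':
  Position 2: 'a' -> MATCH (count: 1)
  Position 3: 'a' -> MATCH (count: 2)
Total occurrences of 'a': 2

2


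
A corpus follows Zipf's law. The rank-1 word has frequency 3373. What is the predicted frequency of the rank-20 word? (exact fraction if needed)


Zipf's law: freq(rank) = f1 / rank
f1 = 3373, rank = 20
freq = 3373 / 20
GCD(3373, 20) = 1
Simplified: 3373/20

3373/20


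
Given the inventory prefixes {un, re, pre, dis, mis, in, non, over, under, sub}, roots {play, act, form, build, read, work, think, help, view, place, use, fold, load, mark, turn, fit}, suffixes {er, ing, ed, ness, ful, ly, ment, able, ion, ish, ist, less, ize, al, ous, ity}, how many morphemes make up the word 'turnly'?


Segmenting 'turnly' against the inventory:
  'turn' -> root (morpheme 1)
  'ly' -> suffix (morpheme 2)
Total morphemes: 2

2


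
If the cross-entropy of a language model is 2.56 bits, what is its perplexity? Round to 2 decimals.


Perplexity formula: PP = 2^H
H = 2.56
PP = 2^2.56
Decompose: 2^2.56 = 2^2 * 2^0.56
2^2 = 4, 2^0.56 ~ 1.4742692
PP ~ 4 * 1.4742692 = 5.8970768
Rounded to 2 decimals: 5.90

5.90


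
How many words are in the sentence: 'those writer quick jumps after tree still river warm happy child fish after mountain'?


Counting words by splitting on spaces:
  Word 1: 'those'
  Word 2: 'writer'
  Word 3: 'quick'
  Word 4: 'jumps'
  Word 5: 'after'
  Word 6: 'tree'
  Word 7: 'still'
  Word 8: 'river'
  Word 9: 'warm'
  Word 10: 'happy'
  Word 11: 'child'
  Word 12: 'fish'
  Word 13: 'after'
  Word 14: 'mountain'
Total words: 14

14


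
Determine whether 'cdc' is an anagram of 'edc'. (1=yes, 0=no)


Sort characters of 'cdc': 'ccd'
Sort characters of 'edc': 'cde'
Sorted forms differ -> they are NOT anagrams
Result: 0

0


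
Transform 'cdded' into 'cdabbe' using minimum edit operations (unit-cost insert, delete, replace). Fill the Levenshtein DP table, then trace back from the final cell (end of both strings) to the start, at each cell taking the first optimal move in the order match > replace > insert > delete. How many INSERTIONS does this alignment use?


Edit distance = 4. Backtracking from cell (5, 6) with preference match > replace > insert > delete,
then listing the resulting alignment 'cdded' -> 'cdabbe' left to right:
  Step 1: keep 'c'
  Step 2: keep 'd'
  Step 3: insert 'a' [insertion #1]
  Step 4: replace d->b
  Step 5: replace e->b
  Step 6: replace d->e
Total insertions: 1

1


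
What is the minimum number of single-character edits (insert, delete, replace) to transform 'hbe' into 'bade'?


Building DP table for s1='hbe' (len 3) and s2='bade' (len 4):
       b  a  d  e
    0  1  2  3  4
  h 1  1  2  3  4
  b 2  1  2  3  4
  e 3  2  2  3  3
Edit distance = dp[3][4] = 3

3


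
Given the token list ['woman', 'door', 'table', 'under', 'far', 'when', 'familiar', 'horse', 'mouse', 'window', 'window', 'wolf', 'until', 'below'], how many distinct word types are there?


Listing all tokens and tracking unique types:
  Token 1: 'woman' -> NEW (unique so far: 1)
  Token 2: 'door' -> NEW (unique so far: 2)
  Token 3: 'table' -> NEW (unique so far: 3)
  Token 4: 'under' -> NEW (unique so far: 4)
  Token 5: 'far' -> NEW (unique so far: 5)
  Token 6: 'when' -> NEW (unique so far: 6)
  Token 7: 'familiar' -> NEW (unique so far: 7)
  Token 8: 'horse' -> NEW (unique so far: 8)
  Token 9: 'mouse' -> NEW (unique so far: 9)
  Token 10: 'window' -> NEW (unique so far: 10)
  Token 11: 'window' -> duplicate (unique so far: 10)
  Token 12: 'wolf' -> NEW (unique so far: 11)
  Token 13: 'until' -> NEW (unique so far: 12)
  Token 14: 'below' -> NEW (unique so far: 13)
Unique types: ('below', 'door', 'familiar', 'far', 'horse', 'mouse', 'table', 'under', 'until', 'when', 'window', 'wolf', 'woman')
Vocabulary size: 13

13


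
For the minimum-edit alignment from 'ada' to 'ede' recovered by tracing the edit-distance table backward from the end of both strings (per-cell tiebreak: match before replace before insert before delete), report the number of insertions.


Edit distance = 2. Backtracking from cell (3, 3) with preference match > replace > insert > delete,
then listing the resulting alignment 'ada' -> 'ede' left to right:
  Step 1: replace a->e
  Step 2: keep 'd'
  Step 3: replace a->e
Total insertions: 0

0


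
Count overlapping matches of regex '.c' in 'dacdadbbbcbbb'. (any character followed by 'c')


Pattern: .c means any character followed by 'c'.
Scanning 'dacdadbbbcbbb' position-by-position:
  Pos 0: window 'da' -> no
  Pos 1: window 'ac' -> MATCH
  Pos 2: window 'cd' -> no
  Pos 3: window 'da' -> no
  Pos 4: window 'ad' -> no
  Pos 5: window 'db' -> no
  Pos 6: window 'bb' -> no
  Pos 7: window 'bb' -> no
  Pos 8: window 'bc' -> MATCH
  Pos 9: window 'cb' -> no
  Pos 10: window 'bb' -> no
  Pos 11: window 'bb' -> no
  Pos 12: window 'b' -> no
Total matches: 2

2


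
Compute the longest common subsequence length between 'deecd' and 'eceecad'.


DP table for LCS of 'deecd' and 'eceecad':
       e  c  e  e  c  a  d
    0  0  0  0  0  0  0  0
  d 0  0  0  0  0  0  0  1
  e 0  1  1  1  1  1  1  1
  e 0  1  1  2  2  2  2  2
  c 0  1  2  2  2  3  3  3
  d 0  1  2  2  2  3  3  4
LCS: 'eecd'
LCS length = 4

4


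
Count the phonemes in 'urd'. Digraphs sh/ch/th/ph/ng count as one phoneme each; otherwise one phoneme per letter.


Parsing 'urd' greedily, digraphs first:
  'u' -> vowel phoneme (phonemes so far: 1)
  'r' -> consonant phoneme (phonemes so far: 2)
  'd' -> consonant phoneme (phonemes so far: 3)
Total phonemes: 3

3


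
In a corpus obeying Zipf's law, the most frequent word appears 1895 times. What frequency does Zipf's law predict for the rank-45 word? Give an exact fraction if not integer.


Zipf's law: freq(rank) = f1 / rank
f1 = 1895, rank = 45
freq = 1895 / 45
GCD(1895, 45) = 5
Simplified: 379/9

379/9


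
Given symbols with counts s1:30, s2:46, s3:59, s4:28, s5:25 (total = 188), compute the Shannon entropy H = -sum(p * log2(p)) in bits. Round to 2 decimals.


Computing entropy H = -sum(p_i * log2(p_i)):
  s1: p = 30/188 = 0.1596, -p*log2(p) = 0.4225
  s2: p = 46/188 = 0.2447, -p*log2(p) = 0.4970
  s3: p = 59/188 = 0.3138, -p*log2(p) = 0.5247
  s4: p = 28/188 = 0.1489, -p*log2(p) = 0.4092
  s5: p = 25/188 = 0.1330, -p*log2(p) = 0.3871
H = sum of terms = 2.2405
Rounded to 2 decimals: 2.24

2.24


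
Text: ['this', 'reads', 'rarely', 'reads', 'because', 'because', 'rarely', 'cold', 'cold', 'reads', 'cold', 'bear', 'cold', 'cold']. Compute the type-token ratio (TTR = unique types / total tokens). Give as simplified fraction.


Tokens: 14
Unique types: ('bear', 'because', 'cold', 'rarely', 'reads', 'this') = 6
TTR = 6/14
Simplify: divide both by 2 -> 3/7
TTR = 3/7

3/7


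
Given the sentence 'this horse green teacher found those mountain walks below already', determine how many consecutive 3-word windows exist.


Word trigrams from [10] words:
  Trigram 1: (this horse green)
  Trigram 2: (horse green teacher)
  Trigram 3: (green teacher found)
  Trigram 4: (teacher found those)
  Trigram 5: (found those mountain)
  Trigram 6: (those mountain walks)
  Trigram 7: (mountain walks below)
  Trigram 8: (walks below already)
Total word trigrams: 10 - 2 = 8

8


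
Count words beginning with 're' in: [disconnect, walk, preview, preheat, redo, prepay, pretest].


Checking each word for prefix 're':
  'disconnect' -> no (count: 0)
  'walk' -> no (count: 0)
  'preview' -> no (count: 0)
  'preheat' -> no (count: 0)
  'redo' -> YES, starts with 're' (count: 1)
  'prepay' -> no (count: 1)
  'pretest' -> no (count: 1)
Total with prefix 're': 1

1


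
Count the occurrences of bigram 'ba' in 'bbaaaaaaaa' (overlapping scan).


Scanning 'bbaaaaaaaa' for bigram 'ba':
  Position 0: 'bb' -> no
  Position 1: 'ba' -> MATCH
  Position 2: 'aa' -> no
  Position 3: 'aa' -> no
  Position 4: 'aa' -> no
  Position 5: 'aa' -> no
  Position 6: 'aa' -> no
  Position 7: 'aa' -> no
  Position 8: 'aa' -> no
Total matches: 1

1


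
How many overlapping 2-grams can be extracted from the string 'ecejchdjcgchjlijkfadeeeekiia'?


String 'ecejchdjcgchjlijkfadeeeekiia' has length L = 28.
Number of overlapping n-grams = L - n + 1
Substituting: 28 - 2 + 1 = 27

27


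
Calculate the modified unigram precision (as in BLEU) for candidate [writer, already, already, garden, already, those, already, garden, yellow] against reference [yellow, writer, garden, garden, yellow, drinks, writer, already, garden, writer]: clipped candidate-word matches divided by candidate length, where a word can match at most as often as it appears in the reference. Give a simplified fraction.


Reference word counts: {'already': 1, 'drinks': 1, 'garden': 3, 'writer': 3, 'yellow': 2}
Checking each candidate word (with clipping):
  'writer' -> in reference (ref count 3, used 1/3) -> match (matches: 1)
  'already' -> in reference (ref count 1, used 1/1) -> match (matches: 2)
  'already' -> ref count 1 already used up (1/1) -> clipped, no match (matches: 2)
  'garden' -> in reference (ref count 3, used 1/3) -> match (matches: 3)
  'already' -> ref count 1 already used up (1/1) -> clipped, no match (matches: 3)
  'those' -> not in reference -> no match (matches: 3)
  'already' -> ref count 1 already used up (1/1) -> clipped, no match (matches: 3)
  'garden' -> in reference (ref count 3, used 2/3) -> match (matches: 4)
  'yellow' -> in reference (ref count 2, used 1/2) -> match (matches: 5)
Clipped matches: 5, Candidate length: 9
Precision = 5/9

5/9


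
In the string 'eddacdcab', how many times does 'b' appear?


Scanning 'eddacdcab' for 'b':
  Position 8: 'b' -> MATCH (count: 1)
Total occurrences of 'b': 1

1


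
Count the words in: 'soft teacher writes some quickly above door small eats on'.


Counting words by splitting on spaces:
  Word 1: 'soft'
  Word 2: 'teacher'
  Word 3: 'writes'
  Word 4: 'some'
  Word 5: 'quickly'
  Word 6: 'above'
  Word 7: 'door'
  Word 8: 'small'
  Word 9: 'eats'
  Word 10: 'on'
Total words: 10

10


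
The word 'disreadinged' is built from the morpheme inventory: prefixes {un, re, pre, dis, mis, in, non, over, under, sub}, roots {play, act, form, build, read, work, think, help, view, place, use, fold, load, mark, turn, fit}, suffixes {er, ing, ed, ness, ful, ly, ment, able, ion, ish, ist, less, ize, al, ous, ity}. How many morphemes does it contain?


Segmenting 'disreadinged' against the inventory:
  'dis' -> prefix (morpheme 1)
  'read' -> root (morpheme 2)
  'ing' -> suffix (morpheme 3)
  'ed' -> suffix (morpheme 4)
Total morphemes: 4

4


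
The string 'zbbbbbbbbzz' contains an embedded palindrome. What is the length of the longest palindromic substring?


Scanning 'zbbbbbbbbzz' for palindromic substrings.
Substring at positions 0-9: 'zbbbbbbbbz'.
Check: reverse('zbbbbbbbbz') = 'zbbbbbbbbz' -> palindrome confirmed.
Neighbouring characters ('-' / 'z') break symmetry, so it cannot extend further.
No longer palindromic substring exists; longest length = 10

10


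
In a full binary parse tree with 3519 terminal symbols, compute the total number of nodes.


Leaf nodes (terminals): 3519
Internal nodes = n - 1 = 3519 - 1 = 3518
Total = leaves + internal = 3519 + 3518 = 7037

7037


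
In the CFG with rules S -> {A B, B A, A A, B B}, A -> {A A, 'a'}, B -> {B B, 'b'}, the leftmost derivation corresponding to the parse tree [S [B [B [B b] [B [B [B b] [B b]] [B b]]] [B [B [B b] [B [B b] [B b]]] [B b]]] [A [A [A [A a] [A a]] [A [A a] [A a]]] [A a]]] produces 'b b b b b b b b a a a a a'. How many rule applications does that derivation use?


Every bracketed nonterminal node [X ...] in the tree is produced by exactly one rule application.
Reading the tree off as a leftmost derivation:
  Step 1: S  =>  B A   (applied S -> B A)
  Step 2: B A  =>  B B A   (applied B -> B B)
  Step 3: B B A  =>  B B B A   (applied B -> B B)
  Step 4: B B B A  =>  b B B A   (applied B -> b)
  Step 5: b B B A  =>  b B B B A   (applied B -> B B)
  Step 6: b B B B A  =>  b B B B B A   (applied B -> B B)
  Step 7: b B B B B A  =>  b b B B B A   (applied B -> b)
  Step 8: b b B B B A  =>  b b b B B A   (applied B -> b)
  Step 9: b b b B B A  =>  b b b b B A   (applied B -> b)
  Step 10: b b b b B A  =>  b b b b B B A   (applied B -> B B)
  Step 11: b b b b B B A  =>  b b b b B B B A   (applied B -> B B)
  Step 12: b b b b B B B A  =>  b b b b b B B A   (applied B -> b)
  Step 13: b b b b b B B A  =>  b b b b b B B B A   (applied B -> B B)
  Step 14: b b b b b B B B A  =>  b b b b b b B B A   (applied B -> b)
  Step 15: b b b b b b B B A  =>  b b b b b b b B A   (applied B -> b)
  Step 16: b b b b b b b B A  =>  b b b b b b b b A   (applied B -> b)
  Step 17: b b b b b b b b A  =>  b b b b b b b b A A   (applied A -> A A)
  Step 18: b b b b b b b b A A  =>  b b b b b b b b A A A   (applied A -> A A)
  Step 19: b b b b b b b b A A A  =>  b b b b b b b b A A A A   (applied A -> A A)
  Step 20: b b b b b b b b A A A A  =>  b b b b b b b b a A A A   (applied A -> a)
  Step 21: b b b b b b b b a A A A  =>  b b b b b b b b a a A A   (applied A -> a)
  Step 22: b b b b b b b b a a A A  =>  b b b b b b b b a a A A A   (applied A -> A A)
  Step 23: b b b b b b b b a a A A A  =>  b b b b b b b b a a a A A   (applied A -> a)
  Step 24: b b b b b b b b a a a A A  =>  b b b b b b b b a a a a A   (applied A -> a)
  Step 25: b b b b b b b b a a a a A  =>  b b b b b b b b a a a a a   (applied A -> a)
Final yield: b b b b b b b b a a a a a
Total rewrite steps: 25

25


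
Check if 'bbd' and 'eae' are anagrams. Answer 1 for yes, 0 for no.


Sort characters of 'bbd': 'bbd'
Sort characters of 'eae': 'aee'
Sorted forms differ -> they are NOT anagrams
Result: 0

0


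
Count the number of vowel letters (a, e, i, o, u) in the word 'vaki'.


Scanning each character of 'vaki':
  Position 1: 'v' -> consonant (running count: 0)
  Position 2: 'a' -> vowel (running count: 1)
  Position 3: 'k' -> consonant (running count: 1)
  Position 4: 'i' -> vowel (running count: 2)
Total vowels: 2

2


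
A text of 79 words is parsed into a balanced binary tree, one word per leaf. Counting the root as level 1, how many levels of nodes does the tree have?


In a balanced binary tree with n leaves the deepest leaf is ceil(log2(n)) edges below the root,
so counting node levels inclusive of root and leaves gives ceil(log2(n)) + 1 levels.
log2(79) = 6.3038
ceil(6.3038) = 7
levels = 7 + 1 = 8

8


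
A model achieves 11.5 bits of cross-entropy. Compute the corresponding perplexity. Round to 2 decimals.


Perplexity formula: PP = 2^H
H = 11.5
PP = 2^11.5
Decompose: 2^11.5 = 2^11 * 2^0.5 = 2^11 * sqrt(2)
2^11 = 2048, sqrt(2) ~ 1.4142136
PP ~ 2048 * 1.4142136 = 2896.3094528
Rounded to 2 decimals: 2896.31

2896.31


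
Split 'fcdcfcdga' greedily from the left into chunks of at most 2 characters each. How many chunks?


'fcdcfcdga' has 9 characters.
Chunking with max size 2:
  Chunk 1: 'fc' (positions 0-1)
  Chunk 2: 'dc' (positions 2-3)
  Chunk 3: 'fc' (positions 4-5)
  Chunk 4: 'dg' (positions 6-7)
  Chunk 5: 'a' (positions 8-8)
Total chunks: ceil(9 / 2) = 5

5


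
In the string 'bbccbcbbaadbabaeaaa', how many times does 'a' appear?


Scanning 'bbccbcbbaadbabaeaaa' for 'a':
  Position 8: 'a' -> MATCH (count: 1)
  Position 9: 'a' -> MATCH (count: 2)
  Position 12: 'a' -> MATCH (count: 3)
  Position 14: 'a' -> MATCH (count: 4)
  Position 16: 'a' -> MATCH (count: 5)
  Position 17: 'a' -> MATCH (count: 6)
  Position 18: 'a' -> MATCH (count: 7)
Total occurrences of 'a': 7

7


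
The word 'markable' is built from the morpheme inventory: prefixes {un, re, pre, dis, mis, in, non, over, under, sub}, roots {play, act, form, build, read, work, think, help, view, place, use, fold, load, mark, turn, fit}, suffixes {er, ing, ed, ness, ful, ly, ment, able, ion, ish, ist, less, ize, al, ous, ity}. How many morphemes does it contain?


Segmenting 'markable' against the inventory:
  'mark' -> root (morpheme 1)
  'able' -> suffix (morpheme 2)
Total morphemes: 2

2


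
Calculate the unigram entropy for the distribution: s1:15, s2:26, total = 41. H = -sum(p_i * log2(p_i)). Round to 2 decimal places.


Computing entropy H = -sum(p_i * log2(p_i)):
  s1: p = 15/41 = 0.3659, -p*log2(p) = 0.5307
  s2: p = 26/41 = 0.6341, -p*log2(p) = 0.4167
H = sum of terms = 0.9474
Rounded to 2 decimals: 0.95

0.95


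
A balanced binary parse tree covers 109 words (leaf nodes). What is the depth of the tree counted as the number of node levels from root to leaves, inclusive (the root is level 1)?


In a balanced binary tree with n leaves the deepest leaf is ceil(log2(n)) edges below the root,
so counting node levels inclusive of root and leaves gives ceil(log2(n)) + 1 levels.
log2(109) = 6.7682
ceil(6.7682) = 7
levels = 7 + 1 = 8

8


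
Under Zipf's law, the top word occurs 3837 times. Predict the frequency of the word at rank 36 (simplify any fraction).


Zipf's law: freq(rank) = f1 / rank
f1 = 3837, rank = 36
freq = 3837 / 36
GCD(3837, 36) = 3
Simplified: 1279/12

1279/12


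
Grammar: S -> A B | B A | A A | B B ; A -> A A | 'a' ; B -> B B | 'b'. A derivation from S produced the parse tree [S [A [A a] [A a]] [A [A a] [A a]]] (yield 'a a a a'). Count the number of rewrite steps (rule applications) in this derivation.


Every bracketed nonterminal node [X ...] in the tree is produced by exactly one rule application.
Reading the tree off as a leftmost derivation:
  Step 1: S  =>  A A   (applied S -> A A)
  Step 2: A A  =>  A A A   (applied A -> A A)
  Step 3: A A A  =>  a A A   (applied A -> a)
  Step 4: a A A  =>  a a A   (applied A -> a)
  Step 5: a a A  =>  a a A A   (applied A -> A A)
  Step 6: a a A A  =>  a a a A   (applied A -> a)
  Step 7: a a a A  =>  a a a a   (applied A -> a)
Final yield: a a a a
Total rewrite steps: 7

7


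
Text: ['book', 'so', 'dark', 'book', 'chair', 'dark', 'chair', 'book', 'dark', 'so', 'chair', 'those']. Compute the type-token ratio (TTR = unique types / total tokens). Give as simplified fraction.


Tokens: 12
Unique types: ('book', 'chair', 'dark', 'so', 'those') = 5
TTR = 5/12
Already in lowest terms.

5/12


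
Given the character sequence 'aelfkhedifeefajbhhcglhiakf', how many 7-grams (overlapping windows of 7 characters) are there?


String 'aelfkhedifeefajbhhcglhiakf' has length L = 26.
Number of overlapping n-grams = L - n + 1
Substituting: 26 - 7 + 1 = 20

20


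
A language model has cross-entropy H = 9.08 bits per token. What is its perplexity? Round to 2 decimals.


Perplexity formula: PP = 2^H
H = 9.08
PP = 2^9.08
Decompose: 2^9.08 = 2^9 * 2^0.08
2^9 = 512, 2^0.08 ~ 1.0570180
PP ~ 512 * 1.0570180 = 541.1932160
Rounded to 2 decimals: 541.19

541.19


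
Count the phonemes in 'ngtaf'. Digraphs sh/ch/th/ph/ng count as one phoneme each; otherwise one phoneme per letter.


Parsing 'ngtaf' greedily, digraphs first:
  'ng' -> digraph (1 consonant phoneme) (phonemes so far: 1)
  't' -> consonant phoneme (phonemes so far: 2)
  'a' -> vowel phoneme (phonemes so far: 3)
  'f' -> consonant phoneme (phonemes so far: 4)
Total phonemes: 4

4


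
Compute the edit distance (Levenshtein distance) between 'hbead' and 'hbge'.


Building DP table for s1='hbead' (len 5) and s2='hbge' (len 4):
       h  b  g  e
    0  1  2  3  4
  h 1  0  1  2  3
  b 2  1  0  1  2
  e 3  2  1  1  1
  a 4  3  2  2  2
  d 5  4  3  3  3
Edit distance = dp[5][4] = 3

3


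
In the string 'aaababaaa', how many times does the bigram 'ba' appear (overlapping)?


Scanning 'aaababaaa' for bigram 'ba':
  Position 0: 'aa' -> no
  Position 1: 'aa' -> no
  Position 2: 'ab' -> no
  Position 3: 'ba' -> MATCH
  Position 4: 'ab' -> no
  Position 5: 'ba' -> MATCH
  Position 6: 'aa' -> no
  Position 7: 'aa' -> no
Total matches: 2

2


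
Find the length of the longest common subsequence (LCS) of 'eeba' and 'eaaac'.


DP table for LCS of 'eeba' and 'eaaac':
       e  a  a  a  c
    0  0  0  0  0  0
  e 0  1  1  1  1  1
  e 0  1  1  1  1  1
  b 0  1  1  1  1  1
  a 0  1  2  2  2  2
LCS: 'ea'
LCS length = 2

2


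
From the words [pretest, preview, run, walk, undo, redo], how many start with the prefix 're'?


Checking each word for prefix 're':
  'pretest' -> no (count: 0)
  'preview' -> no (count: 0)
  'run' -> no (count: 0)
  'walk' -> no (count: 0)
  'undo' -> no (count: 0)
  'redo' -> YES, starts with 're' (count: 1)
Total with prefix 're': 1

1


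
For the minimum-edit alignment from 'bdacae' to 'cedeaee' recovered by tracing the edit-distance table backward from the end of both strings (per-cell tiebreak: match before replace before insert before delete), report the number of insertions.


Edit distance = 5. Backtracking from cell (6, 7) with preference match > replace > insert > delete,
then listing the resulting alignment 'bdacae' -> 'cedeaee' left to right:
  Step 1: insert 'c' [insertion #1]
  Step 2: replace b->e
  Step 3: keep 'd'
  Step 4: replace a->e
  Step 5: replace c->a
  Step 6: replace a->e
  Step 7: keep 'e'
Total insertions: 1

1


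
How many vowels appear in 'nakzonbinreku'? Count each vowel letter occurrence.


Scanning each character of 'nakzonbinreku':
  Position 1: 'n' -> consonant (running count: 0)
  Position 2: 'a' -> vowel (running count: 1)
  Position 3: 'k' -> consonant (running count: 1)
  Position 4: 'z' -> consonant (running count: 1)
  Position 5: 'o' -> vowel (running count: 2)
  Position 6: 'n' -> consonant (running count: 2)
  Position 7: 'b' -> consonant (running count: 2)
  Position 8: 'i' -> vowel (running count: 3)
  Position 9: 'n' -> consonant (running count: 3)
  Position 10: 'r' -> consonant (running count: 3)
  Position 11: 'e' -> vowel (running count: 4)
  Position 12: 'k' -> consonant (running count: 4)
  Position 13: 'u' -> vowel (running count: 5)
Total vowels: 5

5


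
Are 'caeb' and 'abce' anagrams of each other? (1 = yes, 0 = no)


Sort characters of 'caeb': 'abce'
Sort characters of 'abce': 'abce'
Sorted forms match -> they ARE anagrams
Result: 1

1


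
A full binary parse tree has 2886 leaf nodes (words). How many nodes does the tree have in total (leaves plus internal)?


Leaf nodes (terminals): 2886
Internal nodes = n - 1 = 2886 - 1 = 2885
Total = leaves + internal = 2886 + 2885 = 5771

5771


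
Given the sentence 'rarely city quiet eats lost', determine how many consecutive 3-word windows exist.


Word trigrams from [5] words:
  Trigram 1: (rarely city quiet)
  Trigram 2: (city quiet eats)
  Trigram 3: (quiet eats lost)
Total word trigrams: 5 - 2 = 3

3


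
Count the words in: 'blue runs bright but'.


Counting words by splitting on spaces:
  Word 1: 'blue'
  Word 2: 'runs'
  Word 3: 'bright'
  Word 4: 'but'
Total words: 4

4


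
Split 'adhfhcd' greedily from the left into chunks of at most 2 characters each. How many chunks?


'adhfhcd' has 7 characters.
Chunking with max size 2:
  Chunk 1: 'ad' (positions 0-1)
  Chunk 2: 'hf' (positions 2-3)
  Chunk 3: 'hc' (positions 4-5)
  Chunk 4: 'd' (positions 6-6)
Total chunks: ceil(7 / 2) = 4

4


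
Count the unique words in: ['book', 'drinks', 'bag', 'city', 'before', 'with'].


Listing all tokens and tracking unique types:
  Token 1: 'book' -> NEW (unique so far: 1)
  Token 2: 'drinks' -> NEW (unique so far: 2)
  Token 3: 'bag' -> NEW (unique so far: 3)
  Token 4: 'city' -> NEW (unique so far: 4)
  Token 5: 'before' -> NEW (unique so far: 5)
  Token 6: 'with' -> NEW (unique so far: 6)
Unique types: ('bag', 'before', 'book', 'city', 'drinks', 'with')
Vocabulary size: 6

6


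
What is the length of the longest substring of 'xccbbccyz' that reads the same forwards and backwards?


Scanning 'xccbbccyz' for palindromic substrings.
Substring at positions 1-6: 'ccbbcc'.
Check: reverse('ccbbcc') = 'ccbbcc' -> palindrome confirmed.
Neighbouring characters ('x' / 'y') break symmetry, so it cannot extend further.
No longer palindromic substring exists; longest length = 6

6


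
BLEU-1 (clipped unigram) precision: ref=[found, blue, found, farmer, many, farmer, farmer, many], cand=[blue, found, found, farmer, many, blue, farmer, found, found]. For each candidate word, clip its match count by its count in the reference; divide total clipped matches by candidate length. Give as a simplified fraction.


Reference word counts: {'blue': 1, 'farmer': 3, 'found': 2, 'many': 2}
Checking each candidate word (with clipping):
  'blue' -> in reference (ref count 1, used 1/1) -> match (matches: 1)
  'found' -> in reference (ref count 2, used 1/2) -> match (matches: 2)
  'found' -> in reference (ref count 2, used 2/2) -> match (matches: 3)
  'farmer' -> in reference (ref count 3, used 1/3) -> match (matches: 4)
  'many' -> in reference (ref count 2, used 1/2) -> match (matches: 5)
  'blue' -> ref count 1 already used up (1/1) -> clipped, no match (matches: 5)
  'farmer' -> in reference (ref count 3, used 2/3) -> match (matches: 6)
  'found' -> ref count 2 already used up (2/2) -> clipped, no match (matches: 6)
  'found' -> ref count 2 already used up (2/2) -> clipped, no match (matches: 6)
Clipped matches: 6, Candidate length: 9
Precision = 6/9 = 2/3

2/3


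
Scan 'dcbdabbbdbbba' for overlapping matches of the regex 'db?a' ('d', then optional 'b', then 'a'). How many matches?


Pattern: db?a means 'd', then optional 'b', then 'a'.
Scanning 'dcbdabbbdbbba' position-by-position:
  Pos 0: window 'dcb' -> no
  Pos 1: window 'cbd' -> no
  Pos 2: window 'bda' -> no
  Pos 3: window 'dab' -> MATCH
  Pos 4: window 'abb' -> no
  Pos 5: window 'bbb' -> no
  Pos 6: window 'bbd' -> no
  Pos 7: window 'bdb' -> no
  Pos 8: window 'dbb' -> no
  Pos 9: window 'bbb' -> no
  Pos 10: window 'bba' -> no
  Pos 11: window 'ba' -> no
  Pos 12: window 'a' -> no
Total matches: 1

1


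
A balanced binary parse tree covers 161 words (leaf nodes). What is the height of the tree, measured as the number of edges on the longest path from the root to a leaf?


In a balanced binary tree with n leaves the deepest leaf is ceil(log2(n)) edges below the root.
log2(161) = 7.3309
ceil(7.3309) = 8
height (edges) = 8

8


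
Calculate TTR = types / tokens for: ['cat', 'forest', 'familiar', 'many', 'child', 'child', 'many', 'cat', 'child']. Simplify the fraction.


Tokens: 9
Unique types: ('cat', 'child', 'familiar', 'forest', 'many') = 5
TTR = 5/9
Already in lowest terms.

5/9


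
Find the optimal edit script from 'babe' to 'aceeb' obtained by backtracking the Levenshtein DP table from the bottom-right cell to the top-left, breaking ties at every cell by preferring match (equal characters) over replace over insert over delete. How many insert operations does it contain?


Edit distance = 4. Backtracking from cell (4, 5) with preference match > replace > insert > delete,
then listing the resulting alignment 'babe' -> 'aceeb' left to right:
  Step 1: replace b->a
  Step 2: replace a->c
  Step 3: replace b->e
  Step 4: keep 'e'
  Step 5: insert 'b' [insertion #1]
Total insertions: 1

1


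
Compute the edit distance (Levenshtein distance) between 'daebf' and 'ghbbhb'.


Building DP table for s1='daebf' (len 5) and s2='ghbbhb' (len 6):
       g  h  b  b  h  b
    0  1  2  3  4  5  6
  d 1  1  2  3  4  5  6
  a 2  2  2  3  4  5  6
  e 3  3  3  3  4  5  6
  b 4  4  4  3  3  4  5
  f 5  5  5  4  4  4  5
Edit distance = dp[5][6] = 5

5


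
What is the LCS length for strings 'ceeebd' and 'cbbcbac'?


DP table for LCS of 'ceeebd' and 'cbbcbac':
       c  b  b  c  b  a  c
    0  0  0  0  0  0  0  0
  c 0  1  1  1  1  1  1  1
  e 0  1  1  1  1  1  1  1
  e 0  1  1  1  1  1  1  1
  e 0  1  1  1  1  1  1  1
  b 0  1  2  2  2  2  2  2
  d 0  1  2  2  2  2  2  2
LCS: 'cb'
LCS length = 2

2


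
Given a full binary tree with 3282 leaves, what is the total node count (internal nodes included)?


Leaf nodes (terminals): 3282
Internal nodes = n - 1 = 3282 - 1 = 3281
Total = leaves + internal = 3282 + 3281 = 6563

6563


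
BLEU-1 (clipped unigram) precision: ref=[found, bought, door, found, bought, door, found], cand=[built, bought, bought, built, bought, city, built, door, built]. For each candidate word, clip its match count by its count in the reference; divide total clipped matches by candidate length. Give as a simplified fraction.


Reference word counts: {'bought': 2, 'door': 2, 'found': 3}
Checking each candidate word (with clipping):
  'built' -> not in reference -> no match (matches: 0)
  'bought' -> in reference (ref count 2, used 1/2) -> match (matches: 1)
  'bought' -> in reference (ref count 2, used 2/2) -> match (matches: 2)
  'built' -> not in reference -> no match (matches: 2)
  'bought' -> ref count 2 already used up (2/2) -> clipped, no match (matches: 2)
  'city' -> not in reference -> no match (matches: 2)
  'built' -> not in reference -> no match (matches: 2)
  'door' -> in reference (ref count 2, used 1/2) -> match (matches: 3)
  'built' -> not in reference -> no match (matches: 3)
Clipped matches: 3, Candidate length: 9
Precision = 3/9 = 1/3

1/3


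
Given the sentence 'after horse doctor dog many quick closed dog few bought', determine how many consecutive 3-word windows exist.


Word trigrams from [10] words:
  Trigram 1: (after horse doctor)
  Trigram 2: (horse doctor dog)
  Trigram 3: (doctor dog many)
  Trigram 4: (dog many quick)
  Trigram 5: (many quick closed)
  Trigram 6: (quick closed dog)
  Trigram 7: (closed dog few)
  Trigram 8: (dog few bought)
Total word trigrams: 10 - 2 = 8

8


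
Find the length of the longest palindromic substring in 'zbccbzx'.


Scanning 'zbccbzx' for palindromic substrings.
Substring at positions 0-5: 'zbccbz'.
Check: reverse('zbccbz') = 'zbccbz' -> palindrome confirmed.
Neighbouring characters ('-' / 'x') break symmetry, so it cannot extend further.
No longer palindromic substring exists; longest length = 6

6


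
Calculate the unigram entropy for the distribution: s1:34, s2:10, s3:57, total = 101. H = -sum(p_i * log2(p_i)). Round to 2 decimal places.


Computing entropy H = -sum(p_i * log2(p_i)):
  s1: p = 34/101 = 0.3366, -p*log2(p) = 0.5288
  s2: p = 10/101 = 0.0990, -p*log2(p) = 0.3303
  s3: p = 57/101 = 0.5644, -p*log2(p) = 0.4658
H = sum of terms = 1.3249
Rounded to 2 decimals: 1.32

1.32


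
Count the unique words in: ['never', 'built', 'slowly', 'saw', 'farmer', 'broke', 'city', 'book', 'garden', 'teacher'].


Listing all tokens and tracking unique types:
  Token 1: 'never' -> NEW (unique so far: 1)
  Token 2: 'built' -> NEW (unique so far: 2)
  Token 3: 'slowly' -> NEW (unique so far: 3)
  Token 4: 'saw' -> NEW (unique so far: 4)
  Token 5: 'farmer' -> NEW (unique so far: 5)
  Token 6: 'broke' -> NEW (unique so far: 6)
  Token 7: 'city' -> NEW (unique so far: 7)
  Token 8: 'book' -> NEW (unique so far: 8)
  Token 9: 'garden' -> NEW (unique so far: 9)
  Token 10: 'teacher' -> NEW (unique so far: 10)
Unique types: ('book', 'broke', 'built', 'city', 'farmer', 'garden', 'never', 'saw', 'slowly', 'teacher')
Vocabulary size: 10

10


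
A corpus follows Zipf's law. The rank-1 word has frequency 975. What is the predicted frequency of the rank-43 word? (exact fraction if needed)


Zipf's law: freq(rank) = f1 / rank
f1 = 975, rank = 43
freq = 975 / 43
GCD(975, 43) = 1
Simplified: 975/43

975/43


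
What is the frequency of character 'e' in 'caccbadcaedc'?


Scanning 'caccbadcaedc' for 'e':
  Position 9: 'e' -> MATCH (count: 1)
Total occurrences of 'e': 1

1


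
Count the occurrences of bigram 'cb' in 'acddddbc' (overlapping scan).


Scanning 'acddddbc' for bigram 'cb':
  Position 0: 'ac' -> no
  Position 1: 'cd' -> no
  Position 2: 'dd' -> no
  Position 3: 'dd' -> no
  Position 4: 'dd' -> no
  Position 5: 'db' -> no
  Position 6: 'bc' -> no
Total matches: 0

0


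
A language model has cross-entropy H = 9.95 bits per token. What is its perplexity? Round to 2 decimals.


Perplexity formula: PP = 2^H
H = 9.95
PP = 2^9.95
Decompose: 2^9.95 = 2^9 * 2^0.95
2^9 = 512, 2^0.95 ~ 1.9318727
PP ~ 512 * 1.9318727 = 989.1188224
Rounded to 2 decimals: 989.12

989.12


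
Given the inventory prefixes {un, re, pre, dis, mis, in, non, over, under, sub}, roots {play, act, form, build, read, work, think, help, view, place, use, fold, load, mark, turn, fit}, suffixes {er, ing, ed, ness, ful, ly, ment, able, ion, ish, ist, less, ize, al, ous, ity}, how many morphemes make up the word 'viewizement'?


Segmenting 'viewizement' against the inventory:
  'view' -> root (morpheme 1)
  'ize' -> suffix (morpheme 2)
  'ment' -> suffix (morpheme 3)
Total morphemes: 3

3


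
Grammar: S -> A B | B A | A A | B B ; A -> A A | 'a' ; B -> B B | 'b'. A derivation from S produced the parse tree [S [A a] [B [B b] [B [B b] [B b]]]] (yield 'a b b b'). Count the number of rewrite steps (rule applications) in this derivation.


Every bracketed nonterminal node [X ...] in the tree is produced by exactly one rule application.
Reading the tree off as a leftmost derivation:
  Step 1: S  =>  A B   (applied S -> A B)
  Step 2: A B  =>  a B   (applied A -> a)
  Step 3: a B  =>  a B B   (applied B -> B B)
  Step 4: a B B  =>  a b B   (applied B -> b)
  Step 5: a b B  =>  a b B B   (applied B -> B B)
  Step 6: a b B B  =>  a b b B   (applied B -> b)
  Step 7: a b b B  =>  a b b b   (applied B -> b)
Final yield: a b b b
Total rewrite steps: 7

7


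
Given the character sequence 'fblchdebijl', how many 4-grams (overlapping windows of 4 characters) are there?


String 'fblchdebijl' has length L = 11.
Number of overlapping n-grams = L - n + 1
Substituting: 11 - 4 + 1 = 8

8


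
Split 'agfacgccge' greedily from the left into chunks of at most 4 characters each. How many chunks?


'agfacgccge' has 10 characters.
Chunking with max size 4:
  Chunk 1: 'agfa' (positions 0-3)
  Chunk 2: 'cgcc' (positions 4-7)
  Chunk 3: 'ge' (positions 8-9)
Total chunks: ceil(10 / 4) = 3

3


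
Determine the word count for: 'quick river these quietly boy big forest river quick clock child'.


Counting words by splitting on spaces:
  Word 1: 'quick'
  Word 2: 'river'
  Word 3: 'these'
  Word 4: 'quietly'
  Word 5: 'boy'
  Word 6: 'big'
  Word 7: 'forest'
  Word 8: 'river'
  Word 9: 'quick'
  Word 10: 'clock'
  Word 11: 'child'
Total words: 11

11


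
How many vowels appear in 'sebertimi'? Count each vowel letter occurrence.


Scanning each character of 'sebertimi':
  Position 1: 's' -> consonant (running count: 0)
  Position 2: 'e' -> vowel (running count: 1)
  Position 3: 'b' -> consonant (running count: 1)
  Position 4: 'e' -> vowel (running count: 2)
  Position 5: 'r' -> consonant (running count: 2)
  Position 6: 't' -> consonant (running count: 2)
  Position 7: 'i' -> vowel (running count: 3)
  Position 8: 'm' -> consonant (running count: 3)
  Position 9: 'i' -> vowel (running count: 4)
Total vowels: 4

4


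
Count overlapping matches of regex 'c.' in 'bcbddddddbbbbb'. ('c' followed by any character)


Pattern: c. means 'c' followed by any character.
Scanning 'bcbddddddbbbbb' position-by-position:
  Pos 0: window 'bc' -> no
  Pos 1: window 'cb' -> MATCH
  Pos 2: window 'bd' -> no
  Pos 3: window 'dd' -> no
  Pos 4: window 'dd' -> no
  Pos 5: window 'dd' -> no
  Pos 6: window 'dd' -> no
  Pos 7: window 'dd' -> no
  Pos 8: window 'db' -> no
  Pos 9: window 'bb' -> no
  Pos 10: window 'bb' -> no
  Pos 11: window 'bb' -> no
  Pos 12: window 'bb' -> no
  Pos 13: window 'b' -> no
Total matches: 1

1


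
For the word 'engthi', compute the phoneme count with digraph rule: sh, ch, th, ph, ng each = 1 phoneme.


Parsing 'engthi' greedily, digraphs first:
  'e' -> vowel phoneme (phonemes so far: 1)
  'ng' -> digraph (1 consonant phoneme) (phonemes so far: 2)
  'th' -> digraph (1 consonant phoneme) (phonemes so far: 3)
  'i' -> vowel phoneme (phonemes so far: 4)
Total phonemes: 4

4


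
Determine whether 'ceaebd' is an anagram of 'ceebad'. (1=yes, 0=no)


Sort characters of 'ceaebd': 'abcdee'
Sort characters of 'ceebad': 'abcdee'
Sorted forms match -> they ARE anagrams
Result: 1

1


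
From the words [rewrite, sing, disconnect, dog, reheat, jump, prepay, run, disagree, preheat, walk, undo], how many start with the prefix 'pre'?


Checking each word for prefix 'pre':
  'rewrite' -> no (count: 0)
  'sing' -> no (count: 0)
  'disconnect' -> no (count: 0)
  'dog' -> no (count: 0)
  'reheat' -> no (count: 0)
  'jump' -> no (count: 0)
  'prepay' -> YES, starts with 'pre' (count: 1)
  'run' -> no (count: 1)
  'disagree' -> no (count: 1)
  'preheat' -> YES, starts with 'pre' (count: 2)
  'walk' -> no (count: 2)
  'undo' -> no (count: 2)
Total with prefix 'pre': 2

2


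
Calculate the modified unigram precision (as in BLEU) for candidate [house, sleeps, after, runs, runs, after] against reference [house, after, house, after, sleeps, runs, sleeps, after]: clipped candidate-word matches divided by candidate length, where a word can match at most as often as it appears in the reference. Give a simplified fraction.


Reference word counts: {'after': 3, 'house': 2, 'runs': 1, 'sleeps': 2}
Checking each candidate word (with clipping):
  'house' -> in reference (ref count 2, used 1/2) -> match (matches: 1)
  'sleeps' -> in reference (ref count 2, used 1/2) -> match (matches: 2)
  'after' -> in reference (ref count 3, used 1/3) -> match (matches: 3)
  'runs' -> in reference (ref count 1, used 1/1) -> match (matches: 4)
  'runs' -> ref count 1 already used up (1/1) -> clipped, no match (matches: 4)
  'after' -> in reference (ref count 3, used 2/3) -> match (matches: 5)
Clipped matches: 5, Candidate length: 6
Precision = 5/6

5/6
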